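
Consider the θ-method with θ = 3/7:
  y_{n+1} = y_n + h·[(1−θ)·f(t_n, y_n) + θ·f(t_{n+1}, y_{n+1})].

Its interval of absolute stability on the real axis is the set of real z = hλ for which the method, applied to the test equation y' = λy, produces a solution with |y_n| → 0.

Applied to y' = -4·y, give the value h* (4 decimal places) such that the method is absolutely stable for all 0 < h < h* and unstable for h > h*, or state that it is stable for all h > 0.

(-14.0000,0); λ=-4 ⇒ h* = (14)/4 = 3.5000.

Test eqn y'=λy, z=hλ:
  y_{n+1} = y_n + z·[4/7·y_n + 3/7·y_{n+1}] ⇒ (1 − 3/7z)y_{n+1} = (1 + 4/7z)y_n
  Hence R(z) = (1 + 4/7z)/(1 − 3/7z).

Boundary: |R(x)|=1, x<0.
x=-0.39: |R|=0.6659
R=−1: 1+4/7x = −1+3/7x ⇒ -1/7x=2 ⇒ x=2/(-1/7)=-14.0000
Confirm numerically:
  x=-9.847: |R|=0.88635 <1
  x=-8.349: |R|=0.82367 <1
  x=-8.226: |R|=0.81773 <1
  x=-14.557: |R|=1.01099 >1
  x=-14.083: |R|=1.00169 >1
Stable set (-14.0000, 0).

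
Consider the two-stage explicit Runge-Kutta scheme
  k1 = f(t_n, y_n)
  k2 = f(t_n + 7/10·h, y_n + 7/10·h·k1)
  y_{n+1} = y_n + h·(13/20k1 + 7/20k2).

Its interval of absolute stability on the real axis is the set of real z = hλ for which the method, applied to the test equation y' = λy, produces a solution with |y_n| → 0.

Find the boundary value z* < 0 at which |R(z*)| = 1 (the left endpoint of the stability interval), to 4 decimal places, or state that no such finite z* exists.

z* = -4.0816.

Test eqn y'=λy, z=hλ:
  k1=λy_n ⇒ h·k1=z·y_n;  k2=λ(1+7/10z)y_n ⇒ h·k2=z(1+7/10z)y_n
  y_{n+1}/y_n = 1 + 13/20z + 7/20z(1+7/10z) = 1 + z + 49/200z²
  so R(z) = 1 + z + 49/200z².

Boundary: |R(x)|=1, x<0.
x=-0.89: |R|=0.3041
R=1: x+49/200x²=0 ⇒ x=−200/49=-4.0816; min R=1−1/(4·49/200)=-0.0204>−1
Confirm numerically:
  x=-4.022: |R|=0.94124 <1
  x=-3.804: |R|=0.74125 <1
  x=-3.691: |R|=0.64675 <1
  x=-2.717: |R|=0.09161 <1
  x=-4.429: |R|=1.37693 >1
  x=-4.254: |R|=1.17965 >1
So |R|<1 on (-4.0816, 0).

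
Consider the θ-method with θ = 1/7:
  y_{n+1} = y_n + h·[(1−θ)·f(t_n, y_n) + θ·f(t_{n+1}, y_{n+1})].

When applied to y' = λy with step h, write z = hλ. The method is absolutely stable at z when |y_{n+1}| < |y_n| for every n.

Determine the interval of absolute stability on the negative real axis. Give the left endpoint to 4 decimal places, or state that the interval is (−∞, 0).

(-2.8000, 0).

On y'=λy, z=hλ:
  y_{n+1} = y_n + z·[6/7·y_n + 1/7·y_{n+1}] ⇒ (1 − 1/7z)y_{n+1} = (1 + 6/7z)y_n
  Hence R(z) = (1 + 6/7z)/(1 − 1/7z).

Need |R(x)|<1, x<0.
x=-1.43: |R|=0.1874
R=−1: 1+6/7x = −1+1/7x ⇒ -5/7x=2 ⇒ x=2/(-5/7)=-2.8000
Confirm numerically:
  x=-2.606: |R|=0.89902 <1
  x=-2.057: |R|=0.58982 <1
  x=-1.670: |R|=0.34833 <1
  x=-1.606: |R|=0.30630 <1
  x=-3.376: |R|=1.27756 >1
  x=-3.346: |R|=1.26387 >1
  x=-3.292: |R|=1.23902 >1
Stable set (-2.8000, 0).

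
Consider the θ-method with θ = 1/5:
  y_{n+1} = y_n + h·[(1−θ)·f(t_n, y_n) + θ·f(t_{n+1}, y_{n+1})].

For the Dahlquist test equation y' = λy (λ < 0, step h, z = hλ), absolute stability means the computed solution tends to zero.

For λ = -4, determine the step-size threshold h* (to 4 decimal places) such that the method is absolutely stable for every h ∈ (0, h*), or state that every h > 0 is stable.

(-3.3333,0); λ=-4 ⇒ h* = (10/3)/4 = 0.8333.

Test eqn y'=λy, z=hλ:
  y_{n+1} = y_n + z·[4/5·y_n + 1/5·y_{n+1}] ⇒ (1 − 1/5z)y_{n+1} = (1 + 4/5z)y_n
  R(z) = (1 + 4/5z)/(1 − 1/5z).

Boundary: |R(x)|=1, x<0.
x=-0.33: |R|=0.6904
R=−1: 1+4/5x = −1+1/5x ⇒ -3/5x=2 ⇒ x=2/(-3/5)=-3.3333
Confirm numerically:
  x=-3.263: |R|=0.97446 <1
  x=-2.995: |R|=0.87305 <1
  x=-1.549: |R|=0.18262 <1
  x=-3.861: |R|=1.17865 >1
  x=-3.733: |R|=1.13730 >1
  x=-3.564: |R|=1.08080 >1
Interval (-3.3333, 0).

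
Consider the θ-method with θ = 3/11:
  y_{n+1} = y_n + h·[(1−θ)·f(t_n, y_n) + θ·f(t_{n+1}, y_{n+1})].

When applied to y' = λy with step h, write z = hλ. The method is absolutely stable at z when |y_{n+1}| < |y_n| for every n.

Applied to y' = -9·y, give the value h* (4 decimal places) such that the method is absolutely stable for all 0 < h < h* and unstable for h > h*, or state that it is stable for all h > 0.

Set f=λy, z=hλ:
  y_{n+1} = y_n + z·[8/11·y_n + 3/11·y_{n+1}] ⇒ (1 − 3/11z)y_{n+1} = (1 + 8/11z)y_n
  ⇒ R(z) = (1 + 8/11z)/(1 − 3/11z).

Need |R(x)|<1, x<0.
x=-1.58: |R|=0.1042
R=−1: 1+8/11x = −1+3/11x ⇒ -5/11x=2 ⇒ x=2/(-5/11)=-4.4000
Confirm numerically:
  x=-4.154: |R|=0.94757 <1
  x=-3.478: |R|=0.78492 <1
  x=-3.331: |R|=0.74539 <1
  x=-2.143: |R|=0.35252 <1
  x=-4.967: |R|=1.10946 >1
  x=-4.835: |R|=1.08528 >1
  x=-4.445: |R|=1.00925 >1
Stable set (-4.4000, 0).

(-4.4000,0); λ=-9 ⇒ h* = (22/5)/9 = 0.4889.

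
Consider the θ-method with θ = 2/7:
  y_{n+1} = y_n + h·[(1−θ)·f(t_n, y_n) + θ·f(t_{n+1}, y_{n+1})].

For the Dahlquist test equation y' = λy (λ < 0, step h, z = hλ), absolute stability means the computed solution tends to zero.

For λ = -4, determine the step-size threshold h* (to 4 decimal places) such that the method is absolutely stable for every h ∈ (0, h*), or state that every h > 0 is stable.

(-4.6667,0); λ=-4 ⇒ h* = (14/3)/4 = 1.1667.

With y'=λy (z=hλ):
  y_{n+1} = y_n + z·[5/7·y_n + 2/7·y_{n+1}] ⇒ (1 − 2/7z)y_{n+1} = (1 + 5/7z)y_n
  so R(z) = (1 + 5/7z)/(1 − 2/7z).

Find x<0 with |R(x)|<1.
x=-0.94: |R|=0.2590
R=−1: 1+5/7x = −1+2/7x ⇒ -3/7x=2 ⇒ x=2/(-3/7)=-4.6667
Confirm numerically:
  x=-4.621: |R|=0.99157 <1
  x=-2.821: |R|=0.56202 <1
  x=-2.012: |R|=0.27758 <1
  x=-5.144: |R|=1.08283 >1
  x=-4.937: |R|=1.04806 >1
  x=-4.865: |R|=1.03556 >1
Interval (-4.6667, 0).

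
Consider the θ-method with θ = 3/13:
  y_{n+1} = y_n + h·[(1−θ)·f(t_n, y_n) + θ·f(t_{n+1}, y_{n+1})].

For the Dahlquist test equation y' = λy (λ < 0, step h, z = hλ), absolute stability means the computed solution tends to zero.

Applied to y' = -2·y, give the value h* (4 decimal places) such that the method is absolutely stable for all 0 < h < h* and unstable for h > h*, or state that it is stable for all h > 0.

On y'=λy, z=hλ:
  y_{n+1} = y_n + z·[10/13·y_n + 3/13·y_{n+1}] ⇒ (1 − 3/13z)y_{n+1} = (1 + 10/13z)y_n
  Hence R(z) = (1 + 10/13z)/(1 − 3/13z).

Find x<0 with |R(x)|<1.
x=-1.74: |R|=0.2415
R=−1: 1+10/13x = −1+3/13x ⇒ -7/13x=2 ⇒ x=2/(-7/13)=-3.7143
Confirm numerically:
  x=-2.989: |R|=0.76888 <1
  x=-2.842: |R|=0.71634 <1
  x=-2.535: |R|=0.59937 <1
  x=-2.139: |R|=0.43210 <1
  x=-3.790: |R|=1.02175 >1
  x=-3.768: |R|=1.01547 >1
Stable set (-3.7143, 0).

(-3.7143,0); λ=-2 ⇒ h* = (26/7)/2 = 1.8571.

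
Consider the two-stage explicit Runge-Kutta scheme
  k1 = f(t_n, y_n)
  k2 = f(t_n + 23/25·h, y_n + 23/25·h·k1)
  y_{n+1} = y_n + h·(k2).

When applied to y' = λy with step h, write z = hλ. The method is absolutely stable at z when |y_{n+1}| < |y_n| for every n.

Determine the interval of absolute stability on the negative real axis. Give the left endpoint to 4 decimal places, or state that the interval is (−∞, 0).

(-1.0870, 0).

With y'=λy (z=hλ):
  k1=λy_n ⇒ h·k1=z·y_n;  k2=λ(1+23/25z)y_n ⇒ h·k2=z(1+23/25z)y_n
  y_{n+1}/y_n = 1 + z(1+23/25z) = 1 + z + 23/25z²
  ⇒ R(z) = 1 + z + 23/25z².

Need |R(x)|<1, x<0.
x=-1.31: |R|=1.2688
R=1: x+23/25x²=0 ⇒ x=−25/23=-1.0870; min R=1−1/(4·23/25)=0.7283>−1
Confirm numerically:
  x=-0.898: |R|=0.84389 <1
  x=-0.757: |R|=0.77021 <1
  x=-0.734: |R|=0.76166 <1
  x=-0.704: |R|=0.75197 <1
  x=-1.651: |R|=1.85674 >1
  x=-1.168: |R|=1.08709 >1
  x=-1.159: |R|=1.07682 >1
Stable set (-1.0870, 0).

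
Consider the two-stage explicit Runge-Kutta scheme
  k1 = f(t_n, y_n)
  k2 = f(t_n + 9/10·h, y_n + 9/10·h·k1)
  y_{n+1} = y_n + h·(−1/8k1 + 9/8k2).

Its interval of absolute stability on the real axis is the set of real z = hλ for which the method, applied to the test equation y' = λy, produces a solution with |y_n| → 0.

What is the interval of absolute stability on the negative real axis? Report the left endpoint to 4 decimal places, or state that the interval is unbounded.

(-0.9877, 0).

Set f=λy, z=hλ:
  k1=λy_n ⇒ h·k1=z·y_n;  k2=λ(1+9/10z)y_n ⇒ h·k2=z(1+9/10z)y_n
  y_{n+1}/y_n = 1 − 1/8z + 9/8z(1+9/10z) = 1 + z + 81/80z²
  so R(z) = 1 + z + 81/80z².

Need |R(x)|<1, x<0.
x=-1.07: |R|=1.0892
R=1: x+81/80x²=0 ⇒ x=−80/81=-0.9877; min R=1−1/(4·81/80)=0.7531>−1
Confirm numerically:
  x=-0.895: |R|=0.91604 <1
  x=-0.825: |R|=0.86413 <1
  x=-0.578: |R|=0.76026 <1
  x=-0.450: |R|=0.75503 <1
  x=-1.522: |R|=1.82344 >1
  x=-1.494: |R|=1.76594 >1
Interval (-0.9877, 0).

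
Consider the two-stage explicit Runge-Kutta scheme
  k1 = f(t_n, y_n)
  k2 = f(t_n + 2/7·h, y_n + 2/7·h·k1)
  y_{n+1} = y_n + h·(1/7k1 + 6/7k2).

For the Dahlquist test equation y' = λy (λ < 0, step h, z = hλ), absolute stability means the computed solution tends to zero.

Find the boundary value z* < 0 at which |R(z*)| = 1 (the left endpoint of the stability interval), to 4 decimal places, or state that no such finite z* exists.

Test eqn y'=λy, z=hλ:
  k1=λy_n ⇒ h·k1=z·y_n;  k2=λ(1+2/7z)y_n ⇒ h·k2=z(1+2/7z)y_n
  y_{n+1}/y_n = 1 + 1/7z + 6/7z(1+2/7z) = 1 + z + 12/49z²
  so R(z) = 1 + z + 12/49z².

Find x<0 with |R(x)|<1.
x=-0.45: |R|=0.5996
R=1: x+12/49x²=0 ⇒ x=−49/12=-4.0833; min R=1−1/(4·12/49)=-0.0208>−1
Confirm numerically:
  x=-4.020: |R|=0.93765 <1
  x=-3.931: |R|=0.85335 <1
  x=-1.683: |R|=0.01067 <1
  x=-4.574: |R|=1.54963 >1
  x=-4.504: |R|=1.46400 >1
So |R|<1 on (-4.0833, 0).

left endpoint -4.0833.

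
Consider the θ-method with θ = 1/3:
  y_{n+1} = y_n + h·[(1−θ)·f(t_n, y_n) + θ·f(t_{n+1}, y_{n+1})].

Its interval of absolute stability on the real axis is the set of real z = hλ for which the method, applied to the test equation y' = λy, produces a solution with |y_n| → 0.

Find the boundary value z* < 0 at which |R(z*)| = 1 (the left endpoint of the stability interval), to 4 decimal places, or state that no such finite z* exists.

left endpoint -6.0000.

With y'=λy (z=hλ):
  y_{n+1} = y_n + z·[2/3·y_n + 1/3·y_{n+1}] ⇒ (1 − 1/3z)y_{n+1} = (1 + 2/3z)y_n
  ⇒ R(z) = (1 + 2/3z)/(1 − 1/3z).

Boundary: |R(x)|=1, x<0.
x=-0.55: |R|=0.5352
R=−1: 1+2/3x = −1+1/3x ⇒ -1/3x=2 ⇒ x=2/(-1/3)=-6.0000
Confirm numerically:
  x=-4.301: |R|=0.76729 <1
  x=-3.940: |R|=0.70317 <1
  x=-3.903: |R|=0.69622 <1
  x=-2.503: |R|=0.36453 <1
  x=-6.085: |R|=1.00936 >1
  x=-6.076: |R|=1.00837 >1
So |R|<1 on (-6.0000, 0).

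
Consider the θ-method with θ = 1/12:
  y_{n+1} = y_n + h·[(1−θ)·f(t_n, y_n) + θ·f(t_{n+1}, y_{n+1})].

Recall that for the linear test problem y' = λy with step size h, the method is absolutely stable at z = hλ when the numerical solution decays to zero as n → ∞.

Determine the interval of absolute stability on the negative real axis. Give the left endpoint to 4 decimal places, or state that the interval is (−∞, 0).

z∈(-2.4000,0).

Set f=λy, z=hλ:
  y_{n+1} = y_n + z·[11/12·y_n + 1/12·y_{n+1}] ⇒ (1 − 1/12z)y_{n+1} = (1 + 11/12z)y_n
  ⇒ R(z) = (1 + 11/12z)/(1 − 1/12z).

Find x<0 with |R(x)|<1.
x=-0.44: |R|=0.5756
R=−1: 1+11/12x = −1+1/12x ⇒ -5/6x=2 ⇒ x=2/(-5/6)=-2.4000
Confirm numerically:
  x=-2.274: |R|=0.91173 <1
  x=-2.162: |R|=0.83194 <1
  x=-2.116: |R|=0.79881 <1
  x=-1.946: |R|=0.67446 <1
  x=-2.919: |R|=1.34788 >1
  x=-2.564: |R|=1.11261 >1
  x=-2.435: |R|=1.02425 >1
So |R|<1 on (-2.4000, 0).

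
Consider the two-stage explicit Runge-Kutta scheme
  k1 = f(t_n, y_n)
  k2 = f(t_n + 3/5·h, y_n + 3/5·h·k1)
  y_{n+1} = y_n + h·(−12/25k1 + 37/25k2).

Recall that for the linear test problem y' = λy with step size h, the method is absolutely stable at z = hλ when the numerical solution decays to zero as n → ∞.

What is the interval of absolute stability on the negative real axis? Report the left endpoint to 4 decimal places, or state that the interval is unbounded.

With y'=λy (z=hλ):
  k1=λy_n ⇒ h·k1=z·y_n;  k2=λ(1+3/5z)y_n ⇒ h·k2=z(1+3/5z)y_n
  y_{n+1}/y_n = 1 − 12/25z + 37/25z(1+3/5z) = 1 + z + 111/125z²
  Hence R(z) = 1 + z + 111/125z².

Find x<0 with |R(x)|<1.
x=-1.7: |R|=1.8663
R=1: x+111/125x²=0 ⇒ x=−125/111=-1.1261; min R=1−1/(4·111/125)=0.7185>−1
Confirm numerically:
  x=-0.818: |R|=0.77618 <1
  x=-0.649: |R|=0.72503 <1
  x=-0.603: |R|=0.71988 <1
  x=-0.543: |R|=0.71883 <1
  x=-1.419: |R|=1.36904 >1
  x=-1.372: |R|=1.29956 >1
Interval (-1.1261, 0).

z∈(-1.1261,0).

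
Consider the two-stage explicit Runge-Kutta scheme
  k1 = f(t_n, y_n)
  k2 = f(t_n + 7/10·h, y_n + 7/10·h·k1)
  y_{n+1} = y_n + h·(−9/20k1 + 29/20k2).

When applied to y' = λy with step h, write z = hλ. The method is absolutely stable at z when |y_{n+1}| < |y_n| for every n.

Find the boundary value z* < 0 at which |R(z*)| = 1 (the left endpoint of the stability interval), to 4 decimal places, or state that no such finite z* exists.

Test eqn y'=λy, z=hλ:
  k1=λy_n ⇒ h·k1=z·y_n;  k2=λ(1+7/10z)y_n ⇒ h·k2=z(1+7/10z)y_n
  y_{n+1}/y_n = 1 − 9/20z + 29/20z(1+7/10z) = 1 + z + 203/200z²
  so R(z) = 1 + z + 203/200z².

Boundary: |R(x)|=1, x<0.
x=-0.98: |R|=0.9948
R=1: x+203/200x²=0 ⇒ x=−200/203=-0.9852; min R=1−1/(4·203/200)=0.7537>−1
Confirm numerically:
  x=-0.836: |R|=0.87338 <1
  x=-0.476: |R|=0.75397 <1
  x=-0.464: |R|=0.75453 <1
  x=-1.483: |R|=1.74928 >1
  x=-1.416: |R|=1.61913 >1
Interval (-0.9852, 0).

z* = -0.9852.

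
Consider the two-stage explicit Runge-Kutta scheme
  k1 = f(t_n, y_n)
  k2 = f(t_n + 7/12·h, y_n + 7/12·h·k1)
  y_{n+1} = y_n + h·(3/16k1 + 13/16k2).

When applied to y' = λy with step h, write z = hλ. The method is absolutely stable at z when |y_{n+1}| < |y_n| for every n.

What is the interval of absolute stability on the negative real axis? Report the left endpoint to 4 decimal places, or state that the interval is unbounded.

z∈(-2.1099,0).

Set f=λy, z=hλ:
  k1=λy_n ⇒ h·k1=z·y_n;  k2=λ(1+7/12z)y_n ⇒ h·k2=z(1+7/12z)y_n
  y_{n+1}/y_n = 1 + 3/16z + 13/16z(1+7/12z) = 1 + z + 91/192z²
  so R(z) = 1 + z + 91/192z².

Boundary: |R(x)|=1, x<0.
x=-0.78: |R|=0.5084
R=1: x+91/192x²=0 ⇒ x=−192/91=-2.1099; min R=1−1/(4·91/192)=0.4725>−1
Confirm numerically:
  x=-1.486: |R|=0.56059 <1
  x=-1.244: |R|=0.48947 <1
  x=-1.070: |R|=0.47263 <1
  x=-2.574: |R|=1.56620 >1
  x=-2.311: |R|=1.22028 >1
Stable set (-2.1099, 0).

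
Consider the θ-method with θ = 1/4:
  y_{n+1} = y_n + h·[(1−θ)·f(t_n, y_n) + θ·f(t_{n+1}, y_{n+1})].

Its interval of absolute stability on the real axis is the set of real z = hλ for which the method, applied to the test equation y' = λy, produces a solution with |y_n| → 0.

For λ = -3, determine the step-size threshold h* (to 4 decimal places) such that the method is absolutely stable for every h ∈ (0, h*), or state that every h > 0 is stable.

(-4.0000,0); λ=-3 ⇒ h* = (4)/3 = 1.3333.

Set f=λy, z=hλ:
  y_{n+1} = y_n + z·[3/4·y_n + 1/4·y_{n+1}] ⇒ (1 − 1/4z)y_{n+1} = (1 + 3/4z)y_n
  Hence R(z) = (1 + 3/4z)/(1 − 1/4z).

Solve |R(x)|<1 on ℝ⁻.
x=-1.04: |R|=0.1746
R=−1: 1+3/4x = −1+1/4x ⇒ -1/2x=2 ⇒ x=2/(-1/2)=-4.0000
Confirm numerically:
  x=-3.860: |R|=0.96438 <1
  x=-3.384: |R|=0.83315 <1
  x=-2.260: |R|=0.44409 <1
  x=-1.625: |R|=0.15556 <1
  x=-4.413: |R|=1.09818 >1
  x=-4.295: |R|=1.07113 >1
Stable set (-4.0000, 0).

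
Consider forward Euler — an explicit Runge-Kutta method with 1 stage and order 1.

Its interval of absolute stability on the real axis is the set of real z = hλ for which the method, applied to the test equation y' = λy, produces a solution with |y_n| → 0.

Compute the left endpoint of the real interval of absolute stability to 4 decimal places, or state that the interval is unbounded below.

Test eqn y'=λy, z=hλ:
  order 1, 1-stage ⇒ R(z)=1+z
  (e.g. R(-0.97)=0.03000, |R|=0.03000)

Find x<0 with |R(x)|<1.
x=-0.97: |R|=0.0300
|R(-2.24)|=1.2400 |R(-1.36)|=0.3600 |R(-1.28)|=0.2800
Bisect:
  x_lo=-2.6238 |R|=1.6238  x_hi=-0.2562 |R|=0.7438
  mid=-1.43999 |R|=0.43999 →hi
  mid=-2.03188 |R|=1.03188 →lo
  mid=-1.73594 |R|=0.73594 →hi
  mid=-1.88391 |R|=0.88391 →hi
  mid=-1.95790 |R|=0.95790 →hi
  mid=-1.99489 |R|=0.99489 →hi
  mid=-2.01339 |R|=1.01339 →lo
  mid=-2.00414 |R|=1.00414 →lo
  ...
  [-2.00009,-1.99995] ⇒ x*=-2.0000
So |R|<1 on (-2.0000, 0).

z* = -2.0000.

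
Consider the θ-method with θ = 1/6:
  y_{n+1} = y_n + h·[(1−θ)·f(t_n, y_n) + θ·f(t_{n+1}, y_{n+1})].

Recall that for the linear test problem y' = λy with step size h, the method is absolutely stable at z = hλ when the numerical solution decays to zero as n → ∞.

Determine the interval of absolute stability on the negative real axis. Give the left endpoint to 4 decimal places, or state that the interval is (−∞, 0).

With y'=λy (z=hλ):
  y_{n+1} = y_n + z·[5/6·y_n + 1/6·y_{n+1}] ⇒ (1 − 1/6z)y_{n+1} = (1 + 5/6z)y_n
  ⇒ R(z) = (1 + 5/6z)/(1 − 1/6z).

Solve |R(x)|<1 on ℝ⁻.
x=-1.33: |R|=0.0887
R=−1: 1+5/6x = −1+1/6x ⇒ -2/3x=2 ⇒ x=2/(-2/3)=-3.0000
Confirm numerically:
  x=-2.737: |R|=0.87959 <1
  x=-1.416: |R|=0.14563 <1
  x=-1.350: |R|=0.10204 <1
  x=-3.401: |R|=1.17062 >1
  x=-3.375: |R|=1.16000 >1
Interval (-3.0000, 0).

z∈(-3.0000,0).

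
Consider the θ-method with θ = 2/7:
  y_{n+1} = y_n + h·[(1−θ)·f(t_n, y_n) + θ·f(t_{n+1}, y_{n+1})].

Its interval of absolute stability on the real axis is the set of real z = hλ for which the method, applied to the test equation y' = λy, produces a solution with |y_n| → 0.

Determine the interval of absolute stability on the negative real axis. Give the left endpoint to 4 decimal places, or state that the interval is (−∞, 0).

With y'=λy (z=hλ):
  y_{n+1} = y_n + z·[5/7·y_n + 2/7·y_{n+1}] ⇒ (1 − 2/7z)y_{n+1} = (1 + 5/7z)y_n
  Hence R(z) = (1 + 5/7z)/(1 − 2/7z).

Boundary: |R(x)|=1, x<0.
x=-0.63: |R|=0.4661
R=−1: 1+5/7x = −1+2/7x ⇒ -3/7x=2 ⇒ x=2/(-3/7)=-4.6667
Confirm numerically:
  x=-4.037: |R|=0.87468 <1
  x=-3.459: |R|=0.73969 <1
  x=-2.616: |R|=0.49706 <1
  x=-4.991: |R|=1.05730 >1
  x=-4.980: |R|=1.05542 >1
  x=-4.883: |R|=1.03871 >1
So |R|<1 on (-4.6667, 0).

(-4.6667, 0).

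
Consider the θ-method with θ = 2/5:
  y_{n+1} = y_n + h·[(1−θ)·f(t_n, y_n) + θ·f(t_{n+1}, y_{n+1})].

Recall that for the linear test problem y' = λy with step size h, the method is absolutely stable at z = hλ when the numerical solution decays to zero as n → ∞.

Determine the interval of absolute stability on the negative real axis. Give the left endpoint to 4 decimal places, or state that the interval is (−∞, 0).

z∈(-10.0000,0).

With y'=λy (z=hλ):
  y_{n+1} = y_n + z·[3/5·y_n + 2/5·y_{n+1}] ⇒ (1 − 2/5z)y_{n+1} = (1 + 3/5z)y_n
  R(z) = (1 + 3/5z)/(1 − 2/5z).

Solve |R(x)|<1 on ℝ⁻.
x=-1.54: |R|=0.0470
R=−1: 1+3/5x = −1+2/5x ⇒ -1/5x=2 ⇒ x=2/(-1/5)=-10.0000
Confirm numerically:
  x=-9.616: |R|=0.98415 <1
  x=-9.297: |R|=0.97020 <1
  x=-6.982: |R|=0.84086 <1
  x=-10.580: |R|=1.02217 >1
  x=-10.563: |R|=1.02155 >1
So |R|<1 on (-10.0000, 0).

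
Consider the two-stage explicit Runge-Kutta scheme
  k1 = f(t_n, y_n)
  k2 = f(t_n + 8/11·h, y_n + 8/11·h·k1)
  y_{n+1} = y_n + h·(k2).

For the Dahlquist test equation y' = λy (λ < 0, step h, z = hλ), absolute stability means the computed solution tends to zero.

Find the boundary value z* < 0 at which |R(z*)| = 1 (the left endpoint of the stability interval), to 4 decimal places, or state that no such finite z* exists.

z* = -1.3750.

On y'=λy, z=hλ:
  k1=λy_n ⇒ h·k1=z·y_n;  k2=λ(1+8/11z)y_n ⇒ h·k2=z(1+8/11z)y_n
  y_{n+1}/y_n = 1 + z(1+8/11z) = 1 + z + 8/11z²
  Hence R(z) = 1 + z + 8/11z².

Find x<0 with |R(x)|<1.
x=-0.51: |R|=0.6792
R=1: x+8/11x²=0 ⇒ x=−11/8=-1.3750; min R=1−1/(4·8/11)=0.6562>−1
Confirm numerically:
  x=-0.947: |R|=0.70522 <1
  x=-0.911: |R|=0.69258 <1
  x=-0.829: |R|=0.67081 <1
  x=-0.638: |R|=0.65803 <1
  x=-1.950: |R|=1.81545 >1
  x=-1.782: |R|=1.52747 >1
  x=-1.444: |R|=1.07246 >1
So |R|<1 on (-1.3750, 0).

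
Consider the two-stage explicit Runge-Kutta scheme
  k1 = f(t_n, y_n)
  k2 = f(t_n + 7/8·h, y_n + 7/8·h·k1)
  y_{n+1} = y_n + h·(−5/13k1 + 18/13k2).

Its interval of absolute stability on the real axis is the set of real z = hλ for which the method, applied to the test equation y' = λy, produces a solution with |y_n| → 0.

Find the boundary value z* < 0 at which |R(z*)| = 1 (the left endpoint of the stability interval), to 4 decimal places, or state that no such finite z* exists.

Set f=λy, z=hλ:
  k1=λy_n ⇒ h·k1=z·y_n;  k2=λ(1+7/8z)y_n ⇒ h·k2=z(1+7/8z)y_n
  y_{n+1}/y_n = 1 − 5/13z + 18/13z(1+7/8z) = 1 + z + 63/52z²
  Hence R(z) = 1 + z + 63/52z².

Find x<0 with |R(x)|<1.
x=-1.68: |R|=2.7394
R=1: x+63/52x²=0 ⇒ x=−52/63=-0.8254; min R=1−1/(4·63/52)=0.7937>−1
Confirm numerically:
  x=-0.685: |R|=0.88348 <1
  x=-0.635: |R|=0.85352 <1
  x=-0.601: |R|=0.83661 <1
  x=-0.387: |R|=0.79445 <1
  x=-1.371: |R|=1.90626 >1
  x=-1.227: |R|=1.59701 >1
So |R|<1 on (-0.8254, 0).

left endpoint -0.8254.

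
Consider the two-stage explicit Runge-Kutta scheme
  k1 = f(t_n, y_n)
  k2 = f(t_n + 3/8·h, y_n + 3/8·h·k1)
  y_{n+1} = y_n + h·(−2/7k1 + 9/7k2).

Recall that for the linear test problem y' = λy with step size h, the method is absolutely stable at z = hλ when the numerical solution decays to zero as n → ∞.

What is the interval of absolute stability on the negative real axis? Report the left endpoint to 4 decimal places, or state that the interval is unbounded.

z∈(-2.0741,0).

Set f=λy, z=hλ:
  k1=λy_n ⇒ h·k1=z·y_n;  k2=λ(1+3/8z)y_n ⇒ h·k2=z(1+3/8z)y_n
  y_{n+1}/y_n = 1 − 2/7z + 9/7z(1+3/8z) = 1 + z + 27/56z²
  Hence R(z) = 1 + z + 27/56z².

Boundary: |R(x)|=1, x<0.
x=-0.4: |R|=0.6771
R=1: x+27/56x²=0 ⇒ x=−56/27=-2.0741; min R=1−1/(4·27/56)=0.4815>−1
Confirm numerically:
  x=-1.905: |R|=0.84471 <1
  x=-1.733: |R|=0.71501 <1
  x=-1.291: |R|=0.51258 <1
  x=-1.090: |R|=0.48283 <1
  x=-2.611: |R|=1.67592 >1
  x=-2.313: |R|=1.26645 >1
  x=-2.123: |R|=1.05008 >1
So |R|<1 on (-2.0741, 0).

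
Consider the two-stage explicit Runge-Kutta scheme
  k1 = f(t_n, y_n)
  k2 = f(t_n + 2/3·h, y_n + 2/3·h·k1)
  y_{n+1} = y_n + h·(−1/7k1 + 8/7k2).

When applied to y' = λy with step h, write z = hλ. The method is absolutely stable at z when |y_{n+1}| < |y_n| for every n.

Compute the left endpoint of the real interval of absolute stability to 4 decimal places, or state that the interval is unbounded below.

left endpoint -1.3125.

Test eqn y'=λy, z=hλ:
  k1=λy_n ⇒ h·k1=z·y_n;  k2=λ(1+2/3z)y_n ⇒ h·k2=z(1+2/3z)y_n
  y_{n+1}/y_n = 1 − 1/7z + 8/7z(1+2/3z) = 1 + z + 16/21z²
  Hence R(z) = 1 + z + 16/21z².

Find x<0 with |R(x)|<1.
x=-0.36: |R|=0.7387
R=1: x+16/21x²=0 ⇒ x=−21/16=-1.3125; min R=1−1/(4·16/21)=0.6719>−1
Confirm numerically:
  x=-0.991: |R|=0.75725 <1
  x=-0.883: |R|=0.71105 <1
  x=-0.736: |R|=0.67672 <1
  x=-0.607: |R|=0.67372 <1
  x=-1.477: |R|=1.18512 >1
  x=-1.334: |R|=1.02185 >1
So |R|<1 on (-1.3125, 0).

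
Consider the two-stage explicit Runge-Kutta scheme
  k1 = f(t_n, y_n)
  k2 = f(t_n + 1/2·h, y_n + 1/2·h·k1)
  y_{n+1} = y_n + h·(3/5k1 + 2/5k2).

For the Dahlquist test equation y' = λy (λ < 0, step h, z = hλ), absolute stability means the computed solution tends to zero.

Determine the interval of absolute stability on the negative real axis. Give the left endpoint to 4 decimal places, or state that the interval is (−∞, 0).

(-5.0000, 0).

Set f=λy, z=hλ:
  k1=λy_n ⇒ h·k1=z·y_n;  k2=λ(1+1/2z)y_n ⇒ h·k2=z(1+1/2z)y_n
  y_{n+1}/y_n = 1 + 3/5z + 2/5z(1+1/2z) = 1 + z + 1/5z²
  ⇒ R(z) = 1 + z + 1/5z².

Boundary: |R(x)|=1, x<0.
x=-0.6: |R|=0.4720
R=1: x+1/5x²=0 ⇒ x=−5=-5.0000; min R=1−1/(4·1/5)=-0.2500>−1
Confirm numerically:
  x=-4.590: |R|=0.62362 <1
  x=-3.492: |R|=0.05319 <1
  x=-2.792: |R|=0.23295 <1
  x=-2.347: |R|=0.24532 <1
  x=-5.582: |R|=1.64974 >1
  x=-5.359: |R|=1.38478 >1
  x=-5.294: |R|=1.31129 >1
Stable set (-5.0000, 0).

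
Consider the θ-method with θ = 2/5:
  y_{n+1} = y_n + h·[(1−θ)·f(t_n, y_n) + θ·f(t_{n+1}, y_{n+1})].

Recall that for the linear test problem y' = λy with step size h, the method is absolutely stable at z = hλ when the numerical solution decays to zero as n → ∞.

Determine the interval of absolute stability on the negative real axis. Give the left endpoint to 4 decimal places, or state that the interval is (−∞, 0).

z∈(-10.0000,0).

Set f=λy, z=hλ:
  y_{n+1} = y_n + z·[3/5·y_n + 2/5·y_{n+1}] ⇒ (1 − 2/5z)y_{n+1} = (1 + 3/5z)y_n
  ⇒ R(z) = (1 + 3/5z)/(1 − 2/5z).

Solve |R(x)|<1 on ℝ⁻.
x=-0.77: |R|=0.4113
R=−1: 1+3/5x = −1+2/5x ⇒ -1/5x=2 ⇒ x=2/(-1/5)=-10.0000
Confirm numerically:
  x=-9.501: |R|=0.97921 <1
  x=-9.313: |R|=0.97092 <1
  x=-9.084: |R|=0.96046 <1
  x=-6.107: |R|=0.77385 <1
  x=-10.599: |R|=1.02286 >1
  x=-10.446: |R|=1.01723 >1
  x=-10.129: |R|=1.00511 >1
So |R|<1 on (-10.0000, 0).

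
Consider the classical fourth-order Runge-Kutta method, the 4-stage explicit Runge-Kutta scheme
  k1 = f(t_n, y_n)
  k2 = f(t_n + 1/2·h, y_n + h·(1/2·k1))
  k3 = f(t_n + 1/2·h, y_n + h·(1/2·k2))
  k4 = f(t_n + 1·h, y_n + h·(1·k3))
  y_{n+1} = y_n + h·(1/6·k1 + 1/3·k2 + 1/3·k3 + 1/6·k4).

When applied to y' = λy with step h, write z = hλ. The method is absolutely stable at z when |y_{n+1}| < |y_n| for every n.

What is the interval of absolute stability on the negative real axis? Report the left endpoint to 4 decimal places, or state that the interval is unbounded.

(-2.7853, 0).

Set f=λy, z=hλ:
  order 4, 4-stage ⇒ R(z)=1+z+z^2/2+z^3/6+z^4/24
  (e.g. R(-0.91)=0.40703, |R|=0.40703)

Solve |R(x)|<1 on ℝ⁻.
x=-0.91: |R|=0.4070
|R(-2.62)|=0.7781 |R(-1.79)|=0.2839 |R(-1.62)|=0.2706
Bisect:
  x_lo=-3.3964 |R|=2.3860  x_hi=-0.0904 |R|=0.9136
  mid=-1.74340 |R|=0.27809 →hi
  mid=-2.56990 |R|=0.72094 →hi
  mid=-2.98316 |R|=1.34166 →lo
  mid=-2.77653 |R|=0.98687 →hi
  mid=-2.87984 |R|=1.15216 →lo
  mid=-2.82819 |R|=1.06662 →lo
  mid=-2.80236 |R|=1.02603 →lo
  mid=-2.78944 |R|=1.00628 →lo
  mid=-2.78299 |R|=0.99653 →hi
  ...
  [-2.78541,-2.78521] ⇒ x*=-2.7853
Interval (-2.7853, 0).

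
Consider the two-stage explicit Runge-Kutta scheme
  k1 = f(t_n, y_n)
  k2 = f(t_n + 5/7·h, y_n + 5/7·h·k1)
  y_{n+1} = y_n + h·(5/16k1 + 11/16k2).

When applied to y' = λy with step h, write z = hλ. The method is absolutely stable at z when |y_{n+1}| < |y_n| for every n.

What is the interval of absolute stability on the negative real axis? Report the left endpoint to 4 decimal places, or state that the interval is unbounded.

Set f=λy, z=hλ:
  k1=λy_n ⇒ h·k1=z·y_n;  k2=λ(1+5/7z)y_n ⇒ h·k2=z(1+5/7z)y_n
  y_{n+1}/y_n = 1 + 5/16z + 11/16z(1+5/7z) = 1 + z + 55/112z²
  R(z) = 1 + z + 55/112z².

Need |R(x)|<1, x<0.
x=-0.8: |R|=0.5143
R=1: x+55/112x²=0 ⇒ x=−112/55=-2.0364; min R=1−1/(4·55/112)=0.4909>−1
Confirm numerically:
  x=-1.487: |R|=0.59884 <1
  x=-1.120: |R|=0.49600 <1
  x=-1.035: |R|=0.49105 <1
  x=-1.004: |R|=0.49101 <1
  x=-2.469: |R|=1.52455 >1
  x=-2.086: |R|=1.05085 >1
Stable set (-2.0364, 0).

z∈(-2.0364,0).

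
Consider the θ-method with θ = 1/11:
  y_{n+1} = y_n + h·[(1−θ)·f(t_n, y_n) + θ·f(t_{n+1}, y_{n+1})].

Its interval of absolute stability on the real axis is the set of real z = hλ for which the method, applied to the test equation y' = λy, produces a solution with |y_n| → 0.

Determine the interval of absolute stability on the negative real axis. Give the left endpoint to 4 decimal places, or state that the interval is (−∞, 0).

(-2.4444, 0).

Set f=λy, z=hλ:
  y_{n+1} = y_n + z·[10/11·y_n + 1/11·y_{n+1}] ⇒ (1 − 1/11z)y_{n+1} = (1 + 10/11z)y_n
  ⇒ R(z) = (1 + 10/11z)/(1 − 1/11z).

Boundary: |R(x)|=1, x<0.
x=-1.39: |R|=0.2341
R=−1: 1+10/11x = −1+1/11x ⇒ -9/11x=2 ⇒ x=2/(-9/11)=-2.4444
Confirm numerically:
  x=-2.017: |R|=0.70446 <1
  x=-1.414: |R|=0.25294 <1
  x=-1.093: |R|=0.00579 <1
  x=-2.656: |R|=1.13943 >1
  x=-2.529: |R|=1.05625 >1
Interval (-2.4444, 0).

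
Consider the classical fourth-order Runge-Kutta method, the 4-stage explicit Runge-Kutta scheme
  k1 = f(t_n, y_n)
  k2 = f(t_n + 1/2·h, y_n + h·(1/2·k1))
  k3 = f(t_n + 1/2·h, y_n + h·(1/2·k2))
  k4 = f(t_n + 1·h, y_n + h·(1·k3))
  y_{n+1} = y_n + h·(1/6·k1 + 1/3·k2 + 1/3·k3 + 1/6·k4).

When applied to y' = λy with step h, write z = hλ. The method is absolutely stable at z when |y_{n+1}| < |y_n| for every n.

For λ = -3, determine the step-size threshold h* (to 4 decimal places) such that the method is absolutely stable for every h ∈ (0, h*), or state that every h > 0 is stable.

(-2.7853,0); λ=-3 ⇒ h* = 0.9284.

With y'=λy (z=hλ):
  order 4, 4-stage ⇒ R(z)=1+z+z^2/2+z^3/6+z^4/24
  (e.g. R(-1.63)=0.27079, |R|=0.27079)

Find x<0 with |R(x)|<1.
x=-1.63: |R|=0.2708
|R(-1.92)|=0.3098 |R(-1.53)|=0.2718 |R(-1.41)|=0.2815
Bisect:
  x_lo=-3.0954 |R|=1.5774  x_hi=-0.1054 |R|=0.9000
  mid=-1.60039 |R|=0.27040 →hi
  mid=-2.34788 |R|=0.51743 →hi
  mid=-2.72163 |R|=0.90818 →hi
  mid=-2.90850 |R|=1.20221 →lo
  mid=-2.81506 |R|=1.04582 →lo
  mid=-2.76834 |R|=0.97474 →hi
  mid=-2.79170 |R|=1.00971 →lo
  mid=-2.78002 |R|=0.99208 →hi
  mid=-2.78586 |R|=1.00086 →lo
  mid=-2.78294 |R|=0.99646 →hi
  ...
  [-2.78532,-2.78513] ⇒ x*=-2.7853
Interval (-2.7853, 0).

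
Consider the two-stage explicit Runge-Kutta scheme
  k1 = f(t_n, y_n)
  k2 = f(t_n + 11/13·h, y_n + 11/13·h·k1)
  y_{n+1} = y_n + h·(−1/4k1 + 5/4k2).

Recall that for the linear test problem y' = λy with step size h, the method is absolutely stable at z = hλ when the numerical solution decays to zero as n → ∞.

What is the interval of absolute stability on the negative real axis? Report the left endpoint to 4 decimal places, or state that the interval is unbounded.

z∈(-0.9455,0).

On y'=λy, z=hλ:
  k1=λy_n ⇒ h·k1=z·y_n;  k2=λ(1+11/13z)y_n ⇒ h·k2=z(1+11/13z)y_n
  y_{n+1}/y_n = 1 − 1/4z + 5/4z(1+11/13z) = 1 + z + 55/52z²
  Hence R(z) = 1 + z + 55/52z².

Solve |R(x)|<1 on ℝ⁻.
x=-1.22: |R|=1.3543
R=1: x+55/52x²=0 ⇒ x=−52/55=-0.9455; min R=1−1/(4·55/52)=0.7636>−1
Confirm numerically:
  x=-0.885: |R|=0.94341 <1
  x=-0.784: |R|=0.86612 <1
  x=-0.520: |R|=0.76600 <1
  x=-0.459: |R|=0.76384 <1
  x=-1.459: |R|=1.79249 >1
  x=-1.037: |R|=1.10041 >1
Stable set (-0.9455, 0).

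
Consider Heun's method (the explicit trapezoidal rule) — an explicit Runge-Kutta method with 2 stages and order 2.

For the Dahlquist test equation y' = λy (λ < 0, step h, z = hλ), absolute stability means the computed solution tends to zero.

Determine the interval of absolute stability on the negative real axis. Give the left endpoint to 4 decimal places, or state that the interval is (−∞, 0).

z∈(-2.0000,0).

Set f=λy, z=hλ:
  order 2, 2-stage ⇒ R(z)=1+z+z^2/2
  (e.g. R(-1.69)=0.73805, |R|=0.73805)

Find x<0 with |R(x)|<1.
x=-1.69: |R|=0.7380
|R(-1.74)|=0.7738 |R(-1.05)|=0.5012 |R(-1.04)|=0.5008
Bisect:
  x_lo=-2.7329 |R|=2.0015  x_hi=-0.0968 |R|=0.9079
  mid=-1.41484 |R|=0.58605 →hi
  mid=-2.07388 |R|=1.07660 →lo
  mid=-1.74436 |R|=0.77703 →hi
  mid=-1.90912 |R|=0.91325 →hi
  mid=-1.99150 |R|=0.99153 →hi
  mid=-2.03269 |R|=1.03322 →lo
  mid=-2.01209 |R|=1.01216 →lo
  ...
  [-2.00002,-1.99986] ⇒ x*=-2.0000
Stable set (-2.0000, 0).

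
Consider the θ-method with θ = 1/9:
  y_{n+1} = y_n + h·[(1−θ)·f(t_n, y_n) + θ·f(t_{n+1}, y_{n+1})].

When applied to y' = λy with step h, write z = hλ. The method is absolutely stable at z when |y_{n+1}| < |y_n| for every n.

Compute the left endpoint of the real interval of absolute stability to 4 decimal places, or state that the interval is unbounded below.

On y'=λy, z=hλ:
  y_{n+1} = y_n + z·[8/9·y_n + 1/9·y_{n+1}] ⇒ (1 − 1/9z)y_{n+1} = (1 + 8/9z)y_n
  ⇒ R(z) = (1 + 8/9z)/(1 − 1/9z).

Need |R(x)|<1, x<0.
x=-0.79: |R|=0.2737
R=−1: 1+8/9x = −1+1/9x ⇒ -7/9x=2 ⇒ x=2/(-7/9)=-2.5714
Confirm numerically:
  x=-2.445: |R|=0.92267 <1
  x=-2.372: |R|=0.87724 <1
  x=-1.138: |R|=0.01026 <1
  x=-3.147: |R|=1.33169 >1
  x=-2.966: |R|=1.23082 >1
  x=-2.741: |R|=1.10110 >1
Stable set (-2.5714, 0).

left endpoint -2.5714.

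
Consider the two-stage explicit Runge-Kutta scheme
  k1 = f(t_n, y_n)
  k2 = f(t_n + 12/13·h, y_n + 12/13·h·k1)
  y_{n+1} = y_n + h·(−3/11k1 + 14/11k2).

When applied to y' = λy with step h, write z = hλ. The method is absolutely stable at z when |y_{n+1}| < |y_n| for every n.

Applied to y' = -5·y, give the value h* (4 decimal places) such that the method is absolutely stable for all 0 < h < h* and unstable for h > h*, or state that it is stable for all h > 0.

(-0.8512,0); λ=-5 ⇒ h* = (143/168)/5 = 0.1702.

Set f=λy, z=hλ:
  k1=λy_n ⇒ h·k1=z·y_n;  k2=λ(1+12/13z)y_n ⇒ h·k2=z(1+12/13z)y_n
  y_{n+1}/y_n = 1 − 3/11z + 14/11z(1+12/13z) = 1 + z + 168/143z²
  so R(z) = 1 + z + 168/143z².

Boundary: |R(x)|=1, x<0.
x=-1.53: |R|=2.2201
R=1: x+168/143x²=0 ⇒ x=−143/168=-0.8512; min R=1−1/(4·168/143)=0.7872>−1
Confirm numerically:
  x=-0.629: |R|=0.83581 <1
  x=-0.488: |R|=0.79178 <1
  x=-0.371: |R|=0.79070 <1
  x=-0.370: |R|=0.79083 <1
  x=-1.038: |R|=1.22781 >1
  x=-0.980: |R|=1.14830 >1
  x=-0.974: |R|=1.14053 >1
Interval (-0.8512, 0).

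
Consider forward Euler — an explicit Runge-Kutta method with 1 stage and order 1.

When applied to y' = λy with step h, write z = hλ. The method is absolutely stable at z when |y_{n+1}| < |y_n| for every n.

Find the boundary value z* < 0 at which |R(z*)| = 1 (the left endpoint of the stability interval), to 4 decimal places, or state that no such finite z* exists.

left endpoint -2.0000.

On y'=λy, z=hλ:
  order 1, 1-stage ⇒ R(z)=1+z
  (e.g. R(-0.51)=0.49000, |R|=0.49000)

Need |R(x)|<1, x<0.
x=-0.51: |R|=0.4900
|R(-1.81)|=0.8100 |R(-1.7)|=0.7000 |R(-1.38)|=0.3800
Bisect:
  x_lo=-2.7148 |R|=1.7148  x_hi=-0.1869 |R|=0.8131
  mid=-1.45086 |R|=0.45086 →hi
  mid=-2.08282 |R|=1.08282 →lo
  mid=-1.76684 |R|=0.76684 →hi
  mid=-1.92483 |R|=0.92483 →hi
  mid=-2.00382 |R|=1.00382 →lo
  mid=-1.96432 |R|=0.96432 →hi
  mid=-1.98407 |R|=0.98407 →hi
  ...
  [-2.00012,-1.99997] ⇒ x*=-2.0000
Stable set (-2.0000, 0).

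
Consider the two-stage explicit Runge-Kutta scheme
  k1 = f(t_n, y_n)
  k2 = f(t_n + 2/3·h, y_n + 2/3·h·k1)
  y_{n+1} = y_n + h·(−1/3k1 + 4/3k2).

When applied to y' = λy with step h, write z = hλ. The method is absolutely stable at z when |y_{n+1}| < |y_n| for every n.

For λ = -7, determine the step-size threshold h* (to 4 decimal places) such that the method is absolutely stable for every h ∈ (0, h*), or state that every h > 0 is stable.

(-1.1250,0); λ=-7 ⇒ h* = (9/8)/7 = 0.1607.

On y'=λy, z=hλ:
  k1=λy_n ⇒ h·k1=z·y_n;  k2=λ(1+2/3z)y_n ⇒ h·k2=z(1+2/3z)y_n
  y_{n+1}/y_n = 1 − 1/3z + 4/3z(1+2/3z) = 1 + z + 8/9z²
  so R(z) = 1 + z + 8/9z².

Need |R(x)|<1, x<0.
x=-0.61: |R|=0.7208
R=1: x+8/9x²=0 ⇒ x=−9/8=-1.1250; min R=1−1/(4·8/9)=0.7188>−1
Confirm numerically:
  x=-0.691: |R|=0.73343 <1
  x=-0.678: |R|=0.73061 <1
  x=-0.663: |R|=0.72773 <1
  x=-1.489: |R|=1.48177 >1
  x=-1.231: |R|=1.11599 >1
Interval (-1.1250, 0).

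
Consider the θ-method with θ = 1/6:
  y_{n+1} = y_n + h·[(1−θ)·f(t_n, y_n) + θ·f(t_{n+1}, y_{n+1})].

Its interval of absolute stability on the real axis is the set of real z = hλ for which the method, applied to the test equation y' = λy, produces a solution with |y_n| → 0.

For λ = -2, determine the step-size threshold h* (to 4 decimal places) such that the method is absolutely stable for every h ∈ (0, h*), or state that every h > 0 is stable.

On y'=λy, z=hλ:
  y_{n+1} = y_n + z·[5/6·y_n + 1/6·y_{n+1}] ⇒ (1 − 1/6z)y_{n+1} = (1 + 5/6z)y_n
  Hence R(z) = (1 + 5/6z)/(1 − 1/6z).

Boundary: |R(x)|=1, x<0.
x=-1.74: |R|=0.3488
R=−1: 1+5/6x = −1+1/6x ⇒ -2/3x=2 ⇒ x=2/(-2/3)=-3.0000
Confirm numerically:
  x=-2.477: |R|=0.75321 <1
  x=-2.172: |R|=0.59471 <1
  x=-1.639: |R|=0.28734 <1
  x=-3.478: |R|=1.20173 >1
  x=-3.441: |R|=1.18684 >1
So |R|<1 on (-3.0000, 0).

(-3.0000,0); λ=-2 ⇒ h* = (3)/2 = 1.5000.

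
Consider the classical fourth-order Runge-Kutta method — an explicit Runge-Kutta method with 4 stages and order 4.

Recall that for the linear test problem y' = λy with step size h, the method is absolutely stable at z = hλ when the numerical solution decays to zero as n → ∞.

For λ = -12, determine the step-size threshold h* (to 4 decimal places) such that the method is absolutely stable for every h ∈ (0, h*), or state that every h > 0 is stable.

Set f=λy, z=hλ:
  order 4, 4-stage ⇒ R(z)=1+z+z^2/2+z^3/6+z^4/24
  (e.g. R(-1.68)=0.27284, |R|=0.27284)

Boundary: |R(x)|=1, x<0.
x=-1.68: |R|=0.2728
|R(-1.87)|=0.2981 |R(-1.83)|=0.2903 |R(-1.01)|=0.3717
Bisect:
  x_lo=-3.1127 |R|=1.6168  x_hi=-0.2590 |R|=0.7718
  mid=-1.68586 |R|=0.27320 →hi
  mid=-2.39929 |R|=0.55781 →hi
  mid=-2.75600 |R|=0.95673 →hi
  mid=-2.93436 |R|=1.24901 →lo
  mid=-2.84518 |R|=1.09411 →lo
  mid=-2.80059 |R|=1.02331 →lo
  mid=-2.77830 |R|=0.98950 →hi
  mid=-2.78945 |R|=1.00628 →lo
  mid=-2.78387 |R|=0.99786 →hi
  ...
  [-2.78544,-2.78527] ⇒ x*=-2.7853
Interval (-2.7853, 0).

(-2.7853,0); λ=-12 ⇒ h* = 0.2321.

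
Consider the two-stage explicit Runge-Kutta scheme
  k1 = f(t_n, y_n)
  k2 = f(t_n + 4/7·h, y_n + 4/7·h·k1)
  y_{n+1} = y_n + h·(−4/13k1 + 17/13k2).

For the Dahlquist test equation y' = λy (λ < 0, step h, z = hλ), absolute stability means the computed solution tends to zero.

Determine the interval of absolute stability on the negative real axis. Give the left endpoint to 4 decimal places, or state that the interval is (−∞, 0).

z∈(-1.3382,0).

With y'=λy (z=hλ):
  k1=λy_n ⇒ h·k1=z·y_n;  k2=λ(1+4/7z)y_n ⇒ h·k2=z(1+4/7z)y_n
  y_{n+1}/y_n = 1 − 4/13z + 17/13z(1+4/7z) = 1 + z + 68/91z²
  Hence R(z) = 1 + z + 68/91z².

Solve |R(x)|<1 on ℝ⁻.
x=-1.06: |R|=0.7796
R=1: x+68/91x²=0 ⇒ x=−91/68=-1.3382; min R=1−1/(4·68/91)=0.6654>−1
Confirm numerically:
  x=-0.739: |R|=0.66909 <1
  x=-0.700: |R|=0.66615 <1
  x=-0.596: |R|=0.66944 <1
  x=-1.831: |R|=1.67421 >1
  x=-1.722: |R|=1.49382 >1
  x=-1.599: |R|=1.31158 >1
Interval (-1.3382, 0).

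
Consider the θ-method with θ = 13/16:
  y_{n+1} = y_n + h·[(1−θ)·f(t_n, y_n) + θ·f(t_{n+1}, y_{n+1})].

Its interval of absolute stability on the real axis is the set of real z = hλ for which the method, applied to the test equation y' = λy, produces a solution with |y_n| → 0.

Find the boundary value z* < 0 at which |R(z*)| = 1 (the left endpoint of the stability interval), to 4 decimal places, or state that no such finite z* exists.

On y'=λy, z=hλ:
  y_{n+1} = y_n + z·[3/16·y_n + 13/16·y_{n+1}] ⇒ (1 − 13/16z)y_{n+1} = (1 + 3/16z)y_n
  R(z) = (1 + 3/16z)/(1 − 13/16z).

Find x<0 with |R(x)|<1.
x=-1.57: |R|=0.3101
x=-2: |R|=0.2381
x=-10: |R|=0.0959
x=-100: |R|=0.2158
θ=13/16≥1/2 ⇒ |1+3/16x|<|1−13/16x| ∀x<0 ⇒ unbounded interval.

(−∞, 0) — no finite endpoint.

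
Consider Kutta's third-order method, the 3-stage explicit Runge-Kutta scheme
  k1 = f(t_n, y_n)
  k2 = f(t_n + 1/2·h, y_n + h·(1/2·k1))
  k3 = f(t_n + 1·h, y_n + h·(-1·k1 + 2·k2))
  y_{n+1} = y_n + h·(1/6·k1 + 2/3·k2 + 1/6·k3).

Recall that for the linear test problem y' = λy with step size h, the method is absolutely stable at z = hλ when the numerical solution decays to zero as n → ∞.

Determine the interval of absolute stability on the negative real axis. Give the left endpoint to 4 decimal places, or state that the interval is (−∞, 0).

z∈(-2.5127,0).

Test eqn y'=λy, z=hλ:
  order 3, 3-stage ⇒ R(z)=1+z+z^2/2+z^3/6
  (e.g. R(-0.41)=0.66256, |R|=0.66256)

Need |R(x)|<1, x<0.
x=-0.41: |R|=0.6626
|R(-2.37)|=0.7802 |R(-1.9)|=0.2382 |R(-0.86)|=0.4038
Bisect:
  x_lo=-2.8874 |R|=1.7309  x_hi=-0.2236 |R|=0.7996
  mid=-1.55549 |R|=0.02702 →hi
  mid=-2.22144 |R|=0.58110 →hi
  mid=-2.55442 |R|=1.06985 →lo
  mid=-2.38793 |R|=0.80624 →hi
  mid=-2.47118 |R|=0.93295 →hi
  mid=-2.51280 |R|=1.00009 →lo
  mid=-2.49199 |R|=0.96619 →hi
  mid=-2.50239 |R|=0.98306 →hi
  mid=-2.50760 |R|=0.99155 →hi
  ...
  [-2.51280,-2.51264] ⇒ x*=-2.5127
Stable set (-2.5127, 0).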